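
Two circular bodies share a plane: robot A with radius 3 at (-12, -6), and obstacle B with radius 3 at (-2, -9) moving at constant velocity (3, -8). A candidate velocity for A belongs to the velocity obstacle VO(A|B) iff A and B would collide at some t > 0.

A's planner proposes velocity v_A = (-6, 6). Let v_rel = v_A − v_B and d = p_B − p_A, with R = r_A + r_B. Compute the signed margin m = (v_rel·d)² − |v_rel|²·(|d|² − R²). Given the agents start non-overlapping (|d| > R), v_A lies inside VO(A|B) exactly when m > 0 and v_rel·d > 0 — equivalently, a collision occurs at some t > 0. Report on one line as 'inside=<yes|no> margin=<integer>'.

d = (10, -3),  |d|² = 109;  R = 3+3 = 6,  c = 109−6² = 73
v_rel = (-9, 14),  |v_rel|² = 277;  v_rel·d = (-9)·(10) + (14)·(-3) = -132
277·t² + 264·t + 73 = 0  ⇒  m = (-132)² − 277·73 = -2797
m = -2797 < 0,  v_rel·d = -132 < 0  ⇒  outside

inside=no margin=-2797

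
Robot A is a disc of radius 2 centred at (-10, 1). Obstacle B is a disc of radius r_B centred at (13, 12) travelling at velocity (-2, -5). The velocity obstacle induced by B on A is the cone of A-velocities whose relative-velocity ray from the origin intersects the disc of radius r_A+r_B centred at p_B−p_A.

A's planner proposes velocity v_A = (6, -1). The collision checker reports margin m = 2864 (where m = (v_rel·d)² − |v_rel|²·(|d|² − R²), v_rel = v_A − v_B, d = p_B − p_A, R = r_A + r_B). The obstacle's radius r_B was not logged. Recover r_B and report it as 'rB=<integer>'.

m = 2864
d = (23, 11);  v_rel = (8, 4),  |v_rel|² = 80
v_rel×d = (8)·(11) − (4)·(23) = -4
since m = R²·80 − (-4)²:  R² = (16 + 2864) / 80 = 36
R = √36 = 6  ⇒  r_B = 6 − 2 = 4

rB=4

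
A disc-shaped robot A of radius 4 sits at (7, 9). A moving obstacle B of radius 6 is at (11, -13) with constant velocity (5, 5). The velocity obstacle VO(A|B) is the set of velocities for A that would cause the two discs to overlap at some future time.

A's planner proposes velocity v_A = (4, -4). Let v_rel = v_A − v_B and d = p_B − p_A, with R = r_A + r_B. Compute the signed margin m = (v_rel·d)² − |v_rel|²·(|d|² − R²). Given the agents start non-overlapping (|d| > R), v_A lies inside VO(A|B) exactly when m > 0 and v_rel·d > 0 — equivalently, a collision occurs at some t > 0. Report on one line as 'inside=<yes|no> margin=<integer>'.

d = (4, -22),  |d|² = 500;  R = 4+6 = 10,  c = 500−10² = 400
v_rel = (-1, -9),  |v_rel|² = 82;  v_rel·d = (-1)·(4) + (-9)·(-22) = 194
82·t² − 388·t + 400 = 0  ⇒  m = 194² − 82·400 = 4836
m = 4836 > 0,  v_rel·d = 194 > 0  ⇒  inside

inside=yes margin=4836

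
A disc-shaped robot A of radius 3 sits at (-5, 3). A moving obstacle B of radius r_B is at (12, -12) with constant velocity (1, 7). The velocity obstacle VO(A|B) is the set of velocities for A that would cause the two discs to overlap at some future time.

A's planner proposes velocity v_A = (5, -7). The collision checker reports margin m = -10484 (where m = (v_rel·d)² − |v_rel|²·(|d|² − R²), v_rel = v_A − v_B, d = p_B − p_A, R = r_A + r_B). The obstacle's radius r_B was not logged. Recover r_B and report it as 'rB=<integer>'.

m = -10484
d = (17, -15);  v_rel = (4, -14),  |v_rel|² = 212
v_rel×d = (4)·(-15) − (-14)·(17) = 178
since m = R²·212 − 178²:  R² = (31684 + -10484) / 212 = 100
R = √100 = 10  ⇒  r_B = 10 − 3 = 7

rB=7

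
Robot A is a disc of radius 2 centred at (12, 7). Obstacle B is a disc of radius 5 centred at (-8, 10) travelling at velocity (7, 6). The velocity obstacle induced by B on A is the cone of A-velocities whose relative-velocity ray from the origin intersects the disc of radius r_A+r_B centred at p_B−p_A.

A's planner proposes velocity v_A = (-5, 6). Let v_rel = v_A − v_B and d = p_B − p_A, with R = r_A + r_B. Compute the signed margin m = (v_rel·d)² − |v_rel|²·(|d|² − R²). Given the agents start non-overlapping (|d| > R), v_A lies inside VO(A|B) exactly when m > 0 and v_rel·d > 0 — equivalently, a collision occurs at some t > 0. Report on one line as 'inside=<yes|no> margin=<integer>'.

d = (-20, 3),  |d|² = 409;  R = 2+5 = 7,  c = 409−7² = 360
v_rel = (-12, 0),  |v_rel|² = 144;  v_rel·d = (-12)·(-20) + (0)·(3) = 240
144·t² − 480·t + 360 = 0  ⇒  m = 240² − 144·360 = 5760
m = 5760 > 0,  v_rel·d = 240 > 0  ⇒  inside

inside=yes margin=5760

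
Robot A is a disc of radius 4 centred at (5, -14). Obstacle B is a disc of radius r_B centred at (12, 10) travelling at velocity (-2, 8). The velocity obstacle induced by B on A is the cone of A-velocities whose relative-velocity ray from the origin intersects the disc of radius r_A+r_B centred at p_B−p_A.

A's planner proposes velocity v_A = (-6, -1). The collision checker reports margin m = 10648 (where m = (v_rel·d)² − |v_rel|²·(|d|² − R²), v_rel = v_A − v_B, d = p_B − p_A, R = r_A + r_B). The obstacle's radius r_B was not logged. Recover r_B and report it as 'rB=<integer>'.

m = 10648
d = (7, 24);  v_rel = (-4, -9),  |v_rel|² = 97
v_rel×d = (-4)·(24) − (-9)·(7) = -33
since m = R²·97 − (-33)²:  R² = (1089 + 10648) / 97 = 121
R = √121 = 11  ⇒  r_B = 11 − 4 = 7

rB=7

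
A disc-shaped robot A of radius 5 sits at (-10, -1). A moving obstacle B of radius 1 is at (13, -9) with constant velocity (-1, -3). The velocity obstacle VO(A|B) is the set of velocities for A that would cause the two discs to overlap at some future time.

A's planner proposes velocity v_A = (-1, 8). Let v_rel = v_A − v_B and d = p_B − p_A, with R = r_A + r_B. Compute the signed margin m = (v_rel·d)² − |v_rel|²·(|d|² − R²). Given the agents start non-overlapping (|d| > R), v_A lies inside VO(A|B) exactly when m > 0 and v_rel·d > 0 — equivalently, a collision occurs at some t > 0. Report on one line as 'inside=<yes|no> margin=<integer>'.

d = (23, -8),  |d|² = 593;  R = 5+1 = 6,  c = 593−6² = 557
v_rel = (0, 11),  |v_rel|² = 121;  v_rel·d = (0)·(23) + (11)·(-8) = -88
121·t² + 176·t + 557 = 0  ⇒  m = (-88)² − 121·557 = -59653
m = -59653 < 0,  v_rel·d = -88 < 0  ⇒  outside

inside=no margin=-59653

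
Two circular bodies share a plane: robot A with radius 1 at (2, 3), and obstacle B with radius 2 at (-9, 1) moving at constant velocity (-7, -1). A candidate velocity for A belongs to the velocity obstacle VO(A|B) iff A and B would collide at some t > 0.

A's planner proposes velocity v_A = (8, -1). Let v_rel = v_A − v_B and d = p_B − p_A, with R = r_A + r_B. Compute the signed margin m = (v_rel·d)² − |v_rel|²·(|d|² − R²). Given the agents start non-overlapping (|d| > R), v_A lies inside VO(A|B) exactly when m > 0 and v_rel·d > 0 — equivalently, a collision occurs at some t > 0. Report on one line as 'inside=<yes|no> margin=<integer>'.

d = (-11, -2),  |d|² = 125;  R = 1+2 = 3,  c = 125−3² = 116
v_rel = (15, 0),  |v_rel|² = 225;  v_rel·d = (15)·(-11) + (0)·(-2) = -165
225·t² + 330·t + 116 = 0  ⇒  m = (-165)² − 225·116 = 1125
m = 1125 > 0,  v_rel·d = -165 < 0  ⇒  outside

inside=no margin=1125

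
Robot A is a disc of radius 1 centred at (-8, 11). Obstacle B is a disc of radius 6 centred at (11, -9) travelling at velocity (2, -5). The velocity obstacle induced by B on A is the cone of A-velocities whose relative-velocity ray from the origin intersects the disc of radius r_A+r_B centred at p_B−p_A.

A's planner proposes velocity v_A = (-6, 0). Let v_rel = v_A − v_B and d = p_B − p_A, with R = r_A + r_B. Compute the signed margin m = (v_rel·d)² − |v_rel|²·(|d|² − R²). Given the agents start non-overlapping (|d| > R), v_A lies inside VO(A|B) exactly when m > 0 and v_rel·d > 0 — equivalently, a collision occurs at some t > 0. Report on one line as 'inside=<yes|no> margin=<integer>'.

d = (19, -20),  |d|² = 761;  R = 1+6 = 7,  c = 761−7² = 712
v_rel = (-8, 5),  |v_rel|² = 89;  v_rel·d = (-8)·(19) + (5)·(-20) = -252
89·t² + 504·t + 712 = 0  ⇒  m = (-252)² − 89·712 = 136
m = 136 > 0,  v_rel·d = -252 < 0  ⇒  outside

inside=no margin=136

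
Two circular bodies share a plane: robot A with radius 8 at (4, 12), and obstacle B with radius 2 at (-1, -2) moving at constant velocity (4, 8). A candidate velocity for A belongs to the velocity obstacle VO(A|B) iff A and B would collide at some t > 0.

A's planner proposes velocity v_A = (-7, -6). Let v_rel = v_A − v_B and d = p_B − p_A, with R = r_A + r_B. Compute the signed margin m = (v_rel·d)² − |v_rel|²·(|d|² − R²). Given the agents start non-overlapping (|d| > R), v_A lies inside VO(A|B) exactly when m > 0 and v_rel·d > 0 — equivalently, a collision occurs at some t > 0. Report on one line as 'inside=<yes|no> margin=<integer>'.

d = (-5, -14),  |d|² = 221;  R = 8+2 = 10,  c = 221−10² = 121
v_rel = (-11, -14),  |v_rel|² = 317;  v_rel·d = (-11)·(-5) + (-14)·(-14) = 251
317·t² − 502·t + 121 = 0  ⇒  m = 251² − 317·121 = 24644
m = 24644 > 0,  v_rel·d = 251 > 0  ⇒  inside

inside=yes margin=24644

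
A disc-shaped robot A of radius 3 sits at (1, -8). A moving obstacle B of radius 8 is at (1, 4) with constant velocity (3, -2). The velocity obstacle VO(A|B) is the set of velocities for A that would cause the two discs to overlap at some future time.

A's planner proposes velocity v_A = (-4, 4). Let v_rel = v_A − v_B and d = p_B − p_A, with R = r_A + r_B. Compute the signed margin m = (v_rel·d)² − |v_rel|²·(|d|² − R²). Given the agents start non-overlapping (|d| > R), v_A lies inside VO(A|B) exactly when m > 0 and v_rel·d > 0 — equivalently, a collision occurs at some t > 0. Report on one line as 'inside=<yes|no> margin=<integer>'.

d = (0, 12),  |d|² = 144;  R = 3+8 = 11,  c = 144−11² = 23
v_rel = (-7, 6),  |v_rel|² = 85;  v_rel·d = (-7)·(0) + (6)·(12) = 72
85·t² − 144·t + 23 = 0  ⇒  m = 72² − 85·23 = 3229
m = 3229 > 0,  v_rel·d = 72 > 0  ⇒  inside

inside=yes margin=3229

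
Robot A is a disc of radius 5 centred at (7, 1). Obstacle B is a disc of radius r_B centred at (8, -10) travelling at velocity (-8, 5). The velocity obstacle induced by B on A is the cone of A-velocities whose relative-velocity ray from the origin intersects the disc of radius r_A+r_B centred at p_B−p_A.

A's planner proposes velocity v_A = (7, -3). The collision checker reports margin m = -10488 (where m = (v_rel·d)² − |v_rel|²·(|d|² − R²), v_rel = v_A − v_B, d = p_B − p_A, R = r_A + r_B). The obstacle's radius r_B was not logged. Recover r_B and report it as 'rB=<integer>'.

m = -10488
d = (1, -11);  v_rel = (15, -8),  |v_rel|² = 289
v_rel×d = (15)·(-11) − (-8)·(1) = -157
since m = R²·289 − (-157)²:  R² = (24649 + -10488) / 289 = 49
R = √49 = 7  ⇒  r_B = 7 − 5 = 2

rB=2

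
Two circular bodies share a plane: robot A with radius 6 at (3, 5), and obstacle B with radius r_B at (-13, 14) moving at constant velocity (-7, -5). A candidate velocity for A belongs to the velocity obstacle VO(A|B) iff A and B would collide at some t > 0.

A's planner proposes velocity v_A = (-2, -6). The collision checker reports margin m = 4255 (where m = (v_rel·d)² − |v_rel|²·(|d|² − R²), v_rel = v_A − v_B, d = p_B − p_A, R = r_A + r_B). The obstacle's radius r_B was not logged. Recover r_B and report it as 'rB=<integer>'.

m = 4255
d = (-16, 9);  v_rel = (5, -1),  |v_rel|² = 26
v_rel×d = (5)·(9) − (-1)·(-16) = 29
since m = R²·26 − 29²:  R² = (841 + 4255) / 26 = 196
R = √196 = 14  ⇒  r_B = 14 − 6 = 8

rB=8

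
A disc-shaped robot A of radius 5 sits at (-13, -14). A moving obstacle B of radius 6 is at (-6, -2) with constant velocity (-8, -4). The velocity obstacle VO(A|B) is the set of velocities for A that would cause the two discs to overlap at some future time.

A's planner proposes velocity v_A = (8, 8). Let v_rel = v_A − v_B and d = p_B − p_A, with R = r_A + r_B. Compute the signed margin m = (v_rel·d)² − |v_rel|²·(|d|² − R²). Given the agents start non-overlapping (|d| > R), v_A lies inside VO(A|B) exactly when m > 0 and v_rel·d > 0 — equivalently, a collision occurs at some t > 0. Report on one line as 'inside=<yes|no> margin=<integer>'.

d = (7, 12),  |d|² = 193;  R = 5+6 = 11,  c = 193−11² = 72
v_rel = (16, 12),  |v_rel|² = 400;  v_rel·d = (16)·(7) + (12)·(12) = 256
400·t² − 512·t + 72 = 0  ⇒  m = 256² − 400·72 = 36736
m = 36736 > 0,  v_rel·d = 256 > 0  ⇒  inside

inside=yes margin=36736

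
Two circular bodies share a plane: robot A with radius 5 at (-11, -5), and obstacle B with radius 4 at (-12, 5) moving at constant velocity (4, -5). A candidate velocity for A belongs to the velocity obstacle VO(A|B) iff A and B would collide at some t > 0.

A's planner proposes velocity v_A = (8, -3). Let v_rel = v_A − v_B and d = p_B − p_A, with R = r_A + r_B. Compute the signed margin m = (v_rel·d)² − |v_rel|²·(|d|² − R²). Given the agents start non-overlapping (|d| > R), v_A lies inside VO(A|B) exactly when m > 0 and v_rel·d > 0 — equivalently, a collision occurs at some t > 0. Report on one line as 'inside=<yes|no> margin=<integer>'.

d = (-1, 10),  |d|² = 101;  R = 5+4 = 9,  c = 101−9² = 20
v_rel = (4, 2),  |v_rel|² = 20;  v_rel·d = (4)·(-1) + (2)·(10) = 16
20·t² − 32·t + 20 = 0  ⇒  m = 16² − 20·20 = -144
m = -144 < 0,  v_rel·d = 16 > 0  ⇒  outside

inside=no margin=-144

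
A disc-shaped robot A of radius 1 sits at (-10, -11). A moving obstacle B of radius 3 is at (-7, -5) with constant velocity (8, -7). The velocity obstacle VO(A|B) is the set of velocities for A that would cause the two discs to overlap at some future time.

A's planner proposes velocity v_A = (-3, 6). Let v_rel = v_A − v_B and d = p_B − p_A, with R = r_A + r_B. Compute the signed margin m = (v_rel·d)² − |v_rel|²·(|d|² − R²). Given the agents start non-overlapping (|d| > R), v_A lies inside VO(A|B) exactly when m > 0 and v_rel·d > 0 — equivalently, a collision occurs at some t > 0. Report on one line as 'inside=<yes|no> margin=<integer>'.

d = (3, 6),  |d|² = 45;  R = 1+3 = 4,  c = 45−4² = 29
v_rel = (-11, 13),  |v_rel|² = 290;  v_rel·d = (-11)·(3) + (13)·(6) = 45
290·t² − 90·t + 29 = 0  ⇒  m = 45² − 290·29 = -6385
m = -6385 < 0,  v_rel·d = 45 > 0  ⇒  outside

inside=no margin=-6385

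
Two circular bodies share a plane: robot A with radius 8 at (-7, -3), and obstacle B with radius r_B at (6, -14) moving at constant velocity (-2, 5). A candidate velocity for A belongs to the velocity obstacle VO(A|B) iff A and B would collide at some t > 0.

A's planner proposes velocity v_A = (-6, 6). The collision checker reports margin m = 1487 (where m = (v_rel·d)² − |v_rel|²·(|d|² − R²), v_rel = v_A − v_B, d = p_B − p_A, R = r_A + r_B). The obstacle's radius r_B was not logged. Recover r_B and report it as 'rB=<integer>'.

m = 1487
d = (13, -11);  v_rel = (-4, 1),  |v_rel|² = 17
v_rel×d = (-4)·(-11) − (1)·(13) = 31
since m = R²·17 − 31²:  R² = (961 + 1487) / 17 = 144
R = √144 = 12  ⇒  r_B = 12 − 8 = 4

rB=4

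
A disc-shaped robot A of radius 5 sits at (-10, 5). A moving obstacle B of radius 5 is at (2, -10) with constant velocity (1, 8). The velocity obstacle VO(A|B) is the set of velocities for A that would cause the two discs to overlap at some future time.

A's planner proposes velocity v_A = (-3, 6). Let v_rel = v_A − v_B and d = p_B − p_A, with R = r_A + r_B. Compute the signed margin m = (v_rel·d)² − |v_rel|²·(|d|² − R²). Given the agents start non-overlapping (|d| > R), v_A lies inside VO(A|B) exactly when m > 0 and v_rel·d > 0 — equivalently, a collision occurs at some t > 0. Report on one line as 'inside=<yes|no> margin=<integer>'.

d = (12, -15),  |d|² = 369;  R = 5+5 = 10,  c = 369−10² = 269
v_rel = (-4, -2),  |v_rel|² = 20;  v_rel·d = (-4)·(12) + (-2)·(-15) = -18
20·t² + 36·t + 269 = 0  ⇒  m = (-18)² − 20·269 = -5056
m = -5056 < 0,  v_rel·d = -18 < 0  ⇒  outside

inside=no margin=-5056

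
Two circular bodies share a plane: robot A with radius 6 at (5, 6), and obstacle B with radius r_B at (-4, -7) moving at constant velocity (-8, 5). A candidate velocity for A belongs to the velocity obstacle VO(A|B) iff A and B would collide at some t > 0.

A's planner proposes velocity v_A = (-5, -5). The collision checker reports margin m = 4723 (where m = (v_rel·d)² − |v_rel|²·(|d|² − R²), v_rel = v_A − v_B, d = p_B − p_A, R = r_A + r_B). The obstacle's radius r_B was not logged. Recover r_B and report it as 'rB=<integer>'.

m = 4723
d = (-9, -13);  v_rel = (3, -10),  |v_rel|² = 109
v_rel×d = (3)·(-13) − (-10)·(-9) = -129
since m = R²·109 − (-129)²:  R² = (16641 + 4723) / 109 = 196
R = √196 = 14  ⇒  r_B = 14 − 6 = 8

rB=8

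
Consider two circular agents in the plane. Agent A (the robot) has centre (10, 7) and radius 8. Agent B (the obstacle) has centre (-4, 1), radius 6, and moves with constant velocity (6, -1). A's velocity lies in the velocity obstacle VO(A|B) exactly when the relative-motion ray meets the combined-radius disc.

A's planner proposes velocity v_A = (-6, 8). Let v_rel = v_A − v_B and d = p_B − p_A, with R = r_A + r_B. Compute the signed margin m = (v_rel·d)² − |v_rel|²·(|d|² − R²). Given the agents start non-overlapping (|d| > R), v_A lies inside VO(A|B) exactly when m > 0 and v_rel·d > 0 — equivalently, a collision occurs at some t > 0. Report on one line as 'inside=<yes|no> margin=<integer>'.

d = (-14, -6),  |d|² = 232;  R = 8+6 = 14,  c = 232−14² = 36
v_rel = (-12, 9),  |v_rel|² = 225;  v_rel·d = (-12)·(-14) + (9)·(-6) = 114
225·t² − 228·t + 36 = 0  ⇒  m = 114² − 225·36 = 4896
m = 4896 > 0,  v_rel·d = 114 > 0  ⇒  inside

inside=yes margin=4896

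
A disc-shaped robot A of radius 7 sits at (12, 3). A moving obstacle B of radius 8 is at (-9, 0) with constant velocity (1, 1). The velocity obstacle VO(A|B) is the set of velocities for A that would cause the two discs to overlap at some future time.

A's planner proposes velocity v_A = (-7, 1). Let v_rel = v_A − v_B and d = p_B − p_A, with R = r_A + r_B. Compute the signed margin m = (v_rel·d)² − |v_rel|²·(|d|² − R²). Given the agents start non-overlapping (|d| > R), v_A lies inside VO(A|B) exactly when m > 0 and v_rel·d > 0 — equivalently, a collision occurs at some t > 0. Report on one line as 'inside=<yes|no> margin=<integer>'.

d = (-21, -3),  |d|² = 450;  R = 7+8 = 15,  c = 450−15² = 225
v_rel = (-8, 0),  |v_rel|² = 64;  v_rel·d = (-8)·(-21) + (0)·(-3) = 168
64·t² − 336·t + 225 = 0  ⇒  m = 168² − 64·225 = 13824
m = 13824 > 0,  v_rel·d = 168 > 0  ⇒  inside

inside=yes margin=13824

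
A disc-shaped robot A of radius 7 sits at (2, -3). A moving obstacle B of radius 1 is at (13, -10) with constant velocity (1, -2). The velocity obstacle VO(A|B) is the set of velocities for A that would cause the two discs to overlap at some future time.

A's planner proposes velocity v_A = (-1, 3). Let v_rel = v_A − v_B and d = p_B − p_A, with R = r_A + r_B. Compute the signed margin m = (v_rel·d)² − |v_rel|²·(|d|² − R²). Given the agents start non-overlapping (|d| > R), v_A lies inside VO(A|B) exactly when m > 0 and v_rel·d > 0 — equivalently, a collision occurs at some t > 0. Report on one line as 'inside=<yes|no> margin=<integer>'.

d = (11, -7),  |d|² = 170;  R = 7+1 = 8,  c = 170−8² = 106
v_rel = (-2, 5),  |v_rel|² = 29;  v_rel·d = (-2)·(11) + (5)·(-7) = -57
29·t² + 114·t + 106 = 0  ⇒  m = (-57)² − 29·106 = 175
m = 175 > 0,  v_rel·d = -57 < 0  ⇒  outside

inside=no margin=175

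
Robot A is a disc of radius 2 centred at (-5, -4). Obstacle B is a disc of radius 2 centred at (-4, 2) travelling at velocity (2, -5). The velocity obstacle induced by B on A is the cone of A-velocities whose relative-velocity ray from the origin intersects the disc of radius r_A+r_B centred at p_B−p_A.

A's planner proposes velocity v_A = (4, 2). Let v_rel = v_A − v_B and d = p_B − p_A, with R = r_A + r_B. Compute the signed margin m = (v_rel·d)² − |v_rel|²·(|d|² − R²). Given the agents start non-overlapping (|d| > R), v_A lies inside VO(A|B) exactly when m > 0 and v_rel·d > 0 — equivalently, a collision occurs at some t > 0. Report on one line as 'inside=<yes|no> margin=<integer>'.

d = (1, 6),  |d|² = 37;  R = 2+2 = 4,  c = 37−4² = 21
v_rel = (2, 7),  |v_rel|² = 53;  v_rel·d = (2)·(1) + (7)·(6) = 44
53·t² − 88·t + 21 = 0  ⇒  m = 44² − 53·21 = 823
m = 823 > 0,  v_rel·d = 44 > 0  ⇒  inside

inside=yes margin=823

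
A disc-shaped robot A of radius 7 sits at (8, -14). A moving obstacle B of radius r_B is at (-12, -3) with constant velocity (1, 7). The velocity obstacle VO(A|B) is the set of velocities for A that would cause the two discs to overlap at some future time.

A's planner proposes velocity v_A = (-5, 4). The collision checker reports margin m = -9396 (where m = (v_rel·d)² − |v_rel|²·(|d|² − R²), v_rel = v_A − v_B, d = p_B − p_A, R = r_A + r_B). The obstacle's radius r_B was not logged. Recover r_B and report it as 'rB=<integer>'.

m = -9396
d = (-20, 11);  v_rel = (-6, -3),  |v_rel|² = 45
v_rel×d = (-6)·(11) − (-3)·(-20) = -126
since m = R²·45 − (-126)²:  R² = (15876 + -9396) / 45 = 144
R = √144 = 12  ⇒  r_B = 12 − 7 = 5

rB=5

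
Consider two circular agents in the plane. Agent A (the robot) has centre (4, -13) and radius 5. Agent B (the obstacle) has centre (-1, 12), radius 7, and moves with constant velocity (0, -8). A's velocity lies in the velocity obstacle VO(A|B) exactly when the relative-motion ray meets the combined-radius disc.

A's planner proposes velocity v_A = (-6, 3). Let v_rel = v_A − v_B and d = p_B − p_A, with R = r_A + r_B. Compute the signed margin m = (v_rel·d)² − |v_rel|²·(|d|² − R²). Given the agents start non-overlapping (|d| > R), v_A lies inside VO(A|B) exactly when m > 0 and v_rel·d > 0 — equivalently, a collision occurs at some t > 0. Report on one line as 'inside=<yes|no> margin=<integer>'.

d = (-5, 25),  |d|² = 650;  R = 5+7 = 12,  c = 650−12² = 506
v_rel = (-6, 11),  |v_rel|² = 157;  v_rel·d = (-6)·(-5) + (11)·(25) = 305
157·t² − 610·t + 506 = 0  ⇒  m = 305² − 157·506 = 13583
m = 13583 > 0,  v_rel·d = 305 > 0  ⇒  inside

inside=yes margin=13583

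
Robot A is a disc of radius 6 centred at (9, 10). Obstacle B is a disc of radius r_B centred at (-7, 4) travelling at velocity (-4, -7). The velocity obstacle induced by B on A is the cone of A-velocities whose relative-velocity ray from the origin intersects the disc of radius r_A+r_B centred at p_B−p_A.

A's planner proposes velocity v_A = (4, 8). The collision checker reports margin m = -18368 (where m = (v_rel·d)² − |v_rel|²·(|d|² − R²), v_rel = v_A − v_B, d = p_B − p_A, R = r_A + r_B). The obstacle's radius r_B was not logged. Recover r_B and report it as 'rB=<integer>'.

m = -18368
d = (-16, -6);  v_rel = (8, 15),  |v_rel|² = 289
v_rel×d = (8)·(-6) − (15)·(-16) = 192
since m = R²·289 − 192²:  R² = (36864 + -18368) / 289 = 64
R = √64 = 8  ⇒  r_B = 8 − 6 = 2

rB=2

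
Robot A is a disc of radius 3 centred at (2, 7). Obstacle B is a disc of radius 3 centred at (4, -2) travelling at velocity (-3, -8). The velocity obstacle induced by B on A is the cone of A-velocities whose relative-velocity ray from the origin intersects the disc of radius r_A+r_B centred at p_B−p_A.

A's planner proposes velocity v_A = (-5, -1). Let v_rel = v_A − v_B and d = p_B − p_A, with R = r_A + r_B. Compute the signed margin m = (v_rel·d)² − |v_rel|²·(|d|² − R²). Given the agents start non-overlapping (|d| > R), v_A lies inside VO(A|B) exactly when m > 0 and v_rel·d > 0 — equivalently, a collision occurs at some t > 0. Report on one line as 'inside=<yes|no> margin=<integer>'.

d = (2, -9),  |d|² = 85;  R = 3+3 = 6,  c = 85−6² = 49
v_rel = (-2, 7),  |v_rel|² = 53;  v_rel·d = (-2)·(2) + (7)·(-9) = -67
53·t² + 134·t + 49 = 0  ⇒  m = (-67)² − 53·49 = 1892
m = 1892 > 0,  v_rel·d = -67 < 0  ⇒  outside

inside=no margin=1892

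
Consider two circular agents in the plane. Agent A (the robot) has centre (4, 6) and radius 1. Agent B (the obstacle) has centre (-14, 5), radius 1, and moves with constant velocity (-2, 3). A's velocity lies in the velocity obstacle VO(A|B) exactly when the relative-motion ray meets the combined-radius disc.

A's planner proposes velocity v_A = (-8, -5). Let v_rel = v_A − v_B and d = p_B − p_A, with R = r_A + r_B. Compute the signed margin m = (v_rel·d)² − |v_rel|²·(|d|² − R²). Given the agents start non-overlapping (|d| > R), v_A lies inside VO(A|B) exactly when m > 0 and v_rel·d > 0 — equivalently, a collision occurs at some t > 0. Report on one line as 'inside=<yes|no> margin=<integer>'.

d = (-18, -1),  |d|² = 325;  R = 1+1 = 2,  c = 325−2² = 321
v_rel = (-6, -8),  |v_rel|² = 100;  v_rel·d = (-6)·(-18) + (-8)·(-1) = 116
100·t² − 232·t + 321 = 0  ⇒  m = 116² − 100·321 = -18644
m = -18644 < 0,  v_rel·d = 116 > 0  ⇒  outside

inside=no margin=-18644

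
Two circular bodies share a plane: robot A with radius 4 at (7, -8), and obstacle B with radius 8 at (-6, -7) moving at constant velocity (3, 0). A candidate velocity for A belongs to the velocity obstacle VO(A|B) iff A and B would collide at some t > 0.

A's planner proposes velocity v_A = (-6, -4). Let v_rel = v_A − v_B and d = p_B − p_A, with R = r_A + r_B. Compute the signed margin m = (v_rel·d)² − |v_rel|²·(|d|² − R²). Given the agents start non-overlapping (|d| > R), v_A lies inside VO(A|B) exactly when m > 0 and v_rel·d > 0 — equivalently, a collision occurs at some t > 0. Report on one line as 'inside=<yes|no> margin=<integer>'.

d = (-13, 1),  |d|² = 170;  R = 4+8 = 12,  c = 170−12² = 26
v_rel = (-9, -4),  |v_rel|² = 97;  v_rel·d = (-9)·(-13) + (-4)·(1) = 113
97·t² − 226·t + 26 = 0  ⇒  m = 113² − 97·26 = 10247
m = 10247 > 0,  v_rel·d = 113 > 0  ⇒  inside

inside=yes margin=10247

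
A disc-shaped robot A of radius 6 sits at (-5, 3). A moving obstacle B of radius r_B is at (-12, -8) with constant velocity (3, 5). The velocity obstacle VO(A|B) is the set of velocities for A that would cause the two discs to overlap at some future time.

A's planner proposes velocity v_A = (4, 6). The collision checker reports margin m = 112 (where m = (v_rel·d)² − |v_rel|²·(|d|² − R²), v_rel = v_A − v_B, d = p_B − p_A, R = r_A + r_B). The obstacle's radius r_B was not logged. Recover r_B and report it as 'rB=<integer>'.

m = 112
d = (-7, -11);  v_rel = (1, 1),  |v_rel|² = 2
v_rel×d = (1)·(-11) − (1)·(-7) = -4
since m = R²·2 − (-4)²:  R² = (16 + 112) / 2 = 64
R = √64 = 8  ⇒  r_B = 8 − 6 = 2

rB=2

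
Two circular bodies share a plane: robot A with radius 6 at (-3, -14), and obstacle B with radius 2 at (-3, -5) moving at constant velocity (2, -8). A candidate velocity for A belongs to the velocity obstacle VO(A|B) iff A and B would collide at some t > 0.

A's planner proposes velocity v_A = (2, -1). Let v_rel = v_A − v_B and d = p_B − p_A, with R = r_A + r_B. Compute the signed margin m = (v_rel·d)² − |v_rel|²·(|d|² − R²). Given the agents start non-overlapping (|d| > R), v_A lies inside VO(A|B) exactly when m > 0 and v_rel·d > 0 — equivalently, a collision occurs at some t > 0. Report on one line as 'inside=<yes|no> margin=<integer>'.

d = (0, 9),  |d|² = 81;  R = 6+2 = 8,  c = 81−8² = 17
v_rel = (0, 7),  |v_rel|² = 49;  v_rel·d = (0)·(0) + (7)·(9) = 63
49·t² − 126·t + 17 = 0  ⇒  m = 63² − 49·17 = 3136
m = 3136 > 0,  v_rel·d = 63 > 0  ⇒  inside

inside=yes margin=3136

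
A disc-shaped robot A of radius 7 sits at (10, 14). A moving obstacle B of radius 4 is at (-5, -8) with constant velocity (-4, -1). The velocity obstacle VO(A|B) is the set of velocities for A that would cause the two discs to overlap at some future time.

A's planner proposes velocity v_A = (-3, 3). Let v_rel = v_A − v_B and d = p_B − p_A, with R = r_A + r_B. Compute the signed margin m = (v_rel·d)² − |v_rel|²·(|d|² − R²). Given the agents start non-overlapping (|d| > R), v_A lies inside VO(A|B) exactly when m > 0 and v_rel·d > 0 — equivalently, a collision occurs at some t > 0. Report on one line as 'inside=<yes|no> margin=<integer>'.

d = (-15, -22),  |d|² = 709;  R = 7+4 = 11,  c = 709−11² = 588
v_rel = (1, 4),  |v_rel|² = 17;  v_rel·d = (1)·(-15) + (4)·(-22) = -103
17·t² + 206·t + 588 = 0  ⇒  m = (-103)² − 17·588 = 613
m = 613 > 0,  v_rel·d = -103 < 0  ⇒  outside

inside=no margin=613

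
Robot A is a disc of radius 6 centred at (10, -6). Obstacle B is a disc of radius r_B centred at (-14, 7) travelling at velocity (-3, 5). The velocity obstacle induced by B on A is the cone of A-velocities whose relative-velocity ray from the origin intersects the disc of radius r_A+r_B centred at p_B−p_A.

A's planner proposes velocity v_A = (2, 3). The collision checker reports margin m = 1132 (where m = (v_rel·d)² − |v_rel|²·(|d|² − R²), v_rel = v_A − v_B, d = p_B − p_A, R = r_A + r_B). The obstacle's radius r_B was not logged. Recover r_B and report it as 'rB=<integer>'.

m = 1132
d = (-24, 13);  v_rel = (5, -2),  |v_rel|² = 29
v_rel×d = (5)·(13) − (-2)·(-24) = 17
since m = R²·29 − 17²:  R² = (289 + 1132) / 29 = 49
R = √49 = 7  ⇒  r_B = 7 − 6 = 1

rB=1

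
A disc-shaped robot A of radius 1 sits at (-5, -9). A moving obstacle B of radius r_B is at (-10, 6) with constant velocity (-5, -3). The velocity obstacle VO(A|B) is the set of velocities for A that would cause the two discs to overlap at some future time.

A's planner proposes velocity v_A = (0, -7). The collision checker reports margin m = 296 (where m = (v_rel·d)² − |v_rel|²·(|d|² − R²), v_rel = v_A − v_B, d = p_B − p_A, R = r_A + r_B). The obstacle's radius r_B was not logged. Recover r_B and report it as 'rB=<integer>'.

m = 296
d = (-5, 15);  v_rel = (5, -4),  |v_rel|² = 41
v_rel×d = (5)·(15) − (-4)·(-5) = 55
since m = R²·41 − 55²:  R² = (3025 + 296) / 41 = 81
R = √81 = 9  ⇒  r_B = 9 − 1 = 8

rB=8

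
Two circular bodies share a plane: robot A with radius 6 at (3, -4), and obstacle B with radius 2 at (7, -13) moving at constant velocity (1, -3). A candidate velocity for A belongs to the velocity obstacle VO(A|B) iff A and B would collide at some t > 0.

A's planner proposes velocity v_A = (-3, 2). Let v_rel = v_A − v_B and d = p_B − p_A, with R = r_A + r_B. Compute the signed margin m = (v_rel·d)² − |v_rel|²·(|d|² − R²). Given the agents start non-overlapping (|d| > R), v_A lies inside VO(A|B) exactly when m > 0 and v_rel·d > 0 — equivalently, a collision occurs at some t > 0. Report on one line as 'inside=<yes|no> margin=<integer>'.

d = (4, -9),  |d|² = 97;  R = 6+2 = 8,  c = 97−8² = 33
v_rel = (-4, 5),  |v_rel|² = 41;  v_rel·d = (-4)·(4) + (5)·(-9) = -61
41·t² + 122·t + 33 = 0  ⇒  m = (-61)² − 41·33 = 2368
m = 2368 > 0,  v_rel·d = -61 < 0  ⇒  outside

inside=no margin=2368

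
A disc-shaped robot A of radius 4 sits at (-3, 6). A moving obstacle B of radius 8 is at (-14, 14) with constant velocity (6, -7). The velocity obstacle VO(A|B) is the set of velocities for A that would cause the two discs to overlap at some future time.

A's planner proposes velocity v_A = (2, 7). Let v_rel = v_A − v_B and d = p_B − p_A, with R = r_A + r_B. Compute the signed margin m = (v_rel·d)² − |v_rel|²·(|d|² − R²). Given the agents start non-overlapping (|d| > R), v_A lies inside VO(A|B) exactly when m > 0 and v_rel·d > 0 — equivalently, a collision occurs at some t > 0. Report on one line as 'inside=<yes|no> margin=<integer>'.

d = (-11, 8),  |d|² = 185;  R = 4+8 = 12,  c = 185−12² = 41
v_rel = (-4, 14),  |v_rel|² = 212;  v_rel·d = (-4)·(-11) + (14)·(8) = 156
212·t² − 312·t + 41 = 0  ⇒  m = 156² − 212·41 = 15644
m = 15644 > 0,  v_rel·d = 156 > 0  ⇒  inside

inside=yes margin=15644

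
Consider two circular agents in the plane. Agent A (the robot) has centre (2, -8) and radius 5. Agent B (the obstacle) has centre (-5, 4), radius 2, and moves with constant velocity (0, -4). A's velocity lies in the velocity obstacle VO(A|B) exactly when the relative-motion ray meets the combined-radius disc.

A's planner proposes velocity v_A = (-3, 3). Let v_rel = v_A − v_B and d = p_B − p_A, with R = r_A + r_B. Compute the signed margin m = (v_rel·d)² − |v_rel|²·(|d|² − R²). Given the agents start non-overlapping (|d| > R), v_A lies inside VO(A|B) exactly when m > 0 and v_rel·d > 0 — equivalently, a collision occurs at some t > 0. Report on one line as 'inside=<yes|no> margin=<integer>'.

d = (-7, 12),  |d|² = 193;  R = 5+2 = 7,  c = 193−7² = 144
v_rel = (-3, 7),  |v_rel|² = 58;  v_rel·d = (-3)·(-7) + (7)·(12) = 105
58·t² − 210·t + 144 = 0  ⇒  m = 105² − 58·144 = 2673
m = 2673 > 0,  v_rel·d = 105 > 0  ⇒  inside

inside=yes margin=2673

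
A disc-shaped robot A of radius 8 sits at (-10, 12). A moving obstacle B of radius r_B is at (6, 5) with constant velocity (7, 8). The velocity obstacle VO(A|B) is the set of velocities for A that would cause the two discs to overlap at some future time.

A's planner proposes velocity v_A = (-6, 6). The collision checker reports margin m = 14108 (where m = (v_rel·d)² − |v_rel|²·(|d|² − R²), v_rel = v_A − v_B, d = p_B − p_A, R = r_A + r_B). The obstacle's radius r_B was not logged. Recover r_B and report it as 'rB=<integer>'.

m = 14108
d = (16, -7);  v_rel = (-13, -2),  |v_rel|² = 173
v_rel×d = (-13)·(-7) − (-2)·(16) = 123
since m = R²·173 − 123²:  R² = (15129 + 14108) / 173 = 169
R = √169 = 13  ⇒  r_B = 13 − 8 = 5

rB=5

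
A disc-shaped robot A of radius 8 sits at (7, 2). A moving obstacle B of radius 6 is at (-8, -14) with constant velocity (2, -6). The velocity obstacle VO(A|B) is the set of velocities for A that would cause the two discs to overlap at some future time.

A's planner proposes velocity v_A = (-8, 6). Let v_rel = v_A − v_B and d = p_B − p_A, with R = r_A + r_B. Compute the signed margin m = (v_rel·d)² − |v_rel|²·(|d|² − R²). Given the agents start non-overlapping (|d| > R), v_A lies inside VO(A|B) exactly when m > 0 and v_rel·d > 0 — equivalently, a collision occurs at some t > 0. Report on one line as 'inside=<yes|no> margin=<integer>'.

d = (-15, -16),  |d|² = 481;  R = 8+6 = 14,  c = 481−14² = 285
v_rel = (-10, 12),  |v_rel|² = 244;  v_rel·d = (-10)·(-15) + (12)·(-16) = -42
244·t² + 84·t + 285 = 0  ⇒  m = (-42)² − 244·285 = -67776
m = -67776 < 0,  v_rel·d = -42 < 0  ⇒  outside

inside=no margin=-67776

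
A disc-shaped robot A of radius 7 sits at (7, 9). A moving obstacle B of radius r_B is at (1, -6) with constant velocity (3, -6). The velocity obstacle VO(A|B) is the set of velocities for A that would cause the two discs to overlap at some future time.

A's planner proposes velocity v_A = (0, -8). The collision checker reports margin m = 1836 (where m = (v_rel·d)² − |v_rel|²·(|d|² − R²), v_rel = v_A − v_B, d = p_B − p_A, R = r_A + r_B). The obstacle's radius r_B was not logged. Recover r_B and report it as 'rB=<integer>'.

m = 1836
d = (-6, -15);  v_rel = (-3, -2),  |v_rel|² = 13
v_rel×d = (-3)·(-15) − (-2)·(-6) = 33
since m = R²·13 − 33²:  R² = (1089 + 1836) / 13 = 225
R = √225 = 15  ⇒  r_B = 15 − 7 = 8

rB=8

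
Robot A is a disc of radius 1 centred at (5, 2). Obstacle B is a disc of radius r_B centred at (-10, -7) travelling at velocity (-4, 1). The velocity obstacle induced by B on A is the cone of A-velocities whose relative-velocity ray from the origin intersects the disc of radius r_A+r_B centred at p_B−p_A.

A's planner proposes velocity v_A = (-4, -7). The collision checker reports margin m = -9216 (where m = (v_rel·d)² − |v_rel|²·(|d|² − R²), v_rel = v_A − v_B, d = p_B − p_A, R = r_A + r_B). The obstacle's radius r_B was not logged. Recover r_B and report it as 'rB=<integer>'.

m = -9216
d = (-15, -9);  v_rel = (0, -8),  |v_rel|² = 64
v_rel×d = (0)·(-9) − (-8)·(-15) = -120
since m = R²·64 − (-120)²:  R² = (14400 + -9216) / 64 = 81
R = √81 = 9  ⇒  r_B = 9 − 1 = 8

rB=8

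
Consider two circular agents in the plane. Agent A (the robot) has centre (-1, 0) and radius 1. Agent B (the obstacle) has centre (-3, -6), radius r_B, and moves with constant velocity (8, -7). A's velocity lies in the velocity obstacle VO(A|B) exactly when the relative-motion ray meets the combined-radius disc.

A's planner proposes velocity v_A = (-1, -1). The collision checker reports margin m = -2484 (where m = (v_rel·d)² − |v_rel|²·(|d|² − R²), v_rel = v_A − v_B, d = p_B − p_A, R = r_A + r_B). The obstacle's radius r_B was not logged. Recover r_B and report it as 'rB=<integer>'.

m = -2484
d = (-2, -6);  v_rel = (-9, 6),  |v_rel|² = 117
v_rel×d = (-9)·(-6) − (6)·(-2) = 66
since m = R²·117 − 66²:  R² = (4356 + -2484) / 117 = 16
R = √16 = 4  ⇒  r_B = 4 − 1 = 3

rB=3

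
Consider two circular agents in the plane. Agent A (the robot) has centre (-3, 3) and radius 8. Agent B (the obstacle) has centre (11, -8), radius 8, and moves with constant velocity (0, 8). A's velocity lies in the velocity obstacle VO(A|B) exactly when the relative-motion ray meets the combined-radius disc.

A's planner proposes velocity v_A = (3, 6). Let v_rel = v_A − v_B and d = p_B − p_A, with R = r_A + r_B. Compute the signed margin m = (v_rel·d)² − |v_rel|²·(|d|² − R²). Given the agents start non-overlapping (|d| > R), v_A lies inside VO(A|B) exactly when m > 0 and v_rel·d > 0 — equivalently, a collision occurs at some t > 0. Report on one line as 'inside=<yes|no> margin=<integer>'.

d = (14, -11),  |d|² = 317;  R = 8+8 = 16,  c = 317−16² = 61
v_rel = (3, -2),  |v_rel|² = 13;  v_rel·d = (3)·(14) + (-2)·(-11) = 64
13·t² − 128·t + 61 = 0  ⇒  m = 64² − 13·61 = 3303
m = 3303 > 0,  v_rel·d = 64 > 0  ⇒  inside

inside=yes margin=3303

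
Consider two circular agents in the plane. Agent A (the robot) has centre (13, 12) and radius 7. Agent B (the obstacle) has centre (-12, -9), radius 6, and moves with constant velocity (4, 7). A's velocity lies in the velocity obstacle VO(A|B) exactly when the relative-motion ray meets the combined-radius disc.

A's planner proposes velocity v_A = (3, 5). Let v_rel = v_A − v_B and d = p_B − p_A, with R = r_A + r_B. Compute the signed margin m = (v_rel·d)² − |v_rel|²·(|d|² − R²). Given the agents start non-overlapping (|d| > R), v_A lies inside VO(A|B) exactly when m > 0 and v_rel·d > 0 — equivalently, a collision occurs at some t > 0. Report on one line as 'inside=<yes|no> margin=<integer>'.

d = (-25, -21),  |d|² = 1066;  R = 7+6 = 13,  c = 1066−13² = 897
v_rel = (-1, -2),  |v_rel|² = 5;  v_rel·d = (-1)·(-25) + (-2)·(-21) = 67
5·t² − 134·t + 897 = 0  ⇒  m = 67² − 5·897 = 4
m = 4 > 0,  v_rel·d = 67 > 0  ⇒  inside

inside=yes margin=4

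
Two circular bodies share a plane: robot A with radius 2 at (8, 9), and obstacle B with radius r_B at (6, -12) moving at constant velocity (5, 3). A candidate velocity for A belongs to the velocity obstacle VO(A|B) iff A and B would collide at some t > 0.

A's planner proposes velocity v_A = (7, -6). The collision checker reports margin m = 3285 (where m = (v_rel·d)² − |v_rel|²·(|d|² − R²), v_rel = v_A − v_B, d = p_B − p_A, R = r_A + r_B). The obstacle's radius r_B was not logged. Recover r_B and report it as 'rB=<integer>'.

m = 3285
d = (-2, -21);  v_rel = (2, -9),  |v_rel|² = 85
v_rel×d = (2)·(-21) − (-9)·(-2) = -60
since m = R²·85 − (-60)²:  R² = (3600 + 3285) / 85 = 81
R = √81 = 9  ⇒  r_B = 9 − 2 = 7

rB=7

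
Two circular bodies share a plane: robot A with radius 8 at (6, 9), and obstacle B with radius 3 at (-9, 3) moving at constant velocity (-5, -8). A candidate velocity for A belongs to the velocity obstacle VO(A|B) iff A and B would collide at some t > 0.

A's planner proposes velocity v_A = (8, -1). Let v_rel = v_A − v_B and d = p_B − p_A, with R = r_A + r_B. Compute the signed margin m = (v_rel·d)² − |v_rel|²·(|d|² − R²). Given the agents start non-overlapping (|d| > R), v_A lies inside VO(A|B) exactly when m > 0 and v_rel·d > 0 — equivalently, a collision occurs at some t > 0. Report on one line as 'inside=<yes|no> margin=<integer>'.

d = (-15, -6),  |d|² = 261;  R = 8+3 = 11,  c = 261−11² = 140
v_rel = (13, 7),  |v_rel|² = 218;  v_rel·d = (13)·(-15) + (7)·(-6) = -237
218·t² + 474·t + 140 = 0  ⇒  m = (-237)² − 218·140 = 25649
m = 25649 > 0,  v_rel·d = -237 < 0  ⇒  outside

inside=no margin=25649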